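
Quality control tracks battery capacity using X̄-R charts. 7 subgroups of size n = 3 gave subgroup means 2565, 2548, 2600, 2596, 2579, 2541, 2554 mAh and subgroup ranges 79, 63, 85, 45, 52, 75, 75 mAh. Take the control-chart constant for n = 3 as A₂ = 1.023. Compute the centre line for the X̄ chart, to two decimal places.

X̄̄ = (2565 + 2548 + 2600 + 2596 + 2579 + 2541 + 2554) / 7 = 17983.0000 / 7 = 2569.0000
CL = X̄̄ = 2569.0000

2569.00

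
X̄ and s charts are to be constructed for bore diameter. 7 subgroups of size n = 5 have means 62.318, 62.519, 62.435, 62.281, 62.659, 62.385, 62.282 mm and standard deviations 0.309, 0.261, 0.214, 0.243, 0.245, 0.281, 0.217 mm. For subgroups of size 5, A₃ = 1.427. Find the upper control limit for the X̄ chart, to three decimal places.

62.772

X̄̄ = (62.318 + 62.519 + 62.435 + 62.281 + 62.659 + 62.385 + 62.282) / 7 = 62.4113
s̄ = (0.309 + 0.261 + 0.214 + 0.243 + 0.245 + 0.281 + 0.217) / 7 = 0.2529
UCL = X̄̄ + A₃·s̄ = 62.4113 + 1.427 × 0.2529 = 62.7721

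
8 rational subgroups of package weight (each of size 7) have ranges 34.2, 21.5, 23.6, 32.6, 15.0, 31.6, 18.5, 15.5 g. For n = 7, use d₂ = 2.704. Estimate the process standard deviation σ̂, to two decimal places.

8.90

R̄ = (34.2 + 21.5 + 23.6 + 32.6 + 15.0 + 31.6 + 18.5 + 15.5) / 8 = 24.0625
σ̂ = R̄ / d₂ = 24.0625 / 2.704 = 8.8989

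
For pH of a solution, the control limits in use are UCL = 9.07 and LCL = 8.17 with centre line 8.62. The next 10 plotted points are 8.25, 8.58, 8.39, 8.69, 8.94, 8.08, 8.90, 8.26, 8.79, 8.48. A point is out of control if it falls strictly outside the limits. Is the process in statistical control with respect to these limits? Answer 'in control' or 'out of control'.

Compare each point to [8.17, 9.07]: sample 6 = 8.08 < LCL.

out of control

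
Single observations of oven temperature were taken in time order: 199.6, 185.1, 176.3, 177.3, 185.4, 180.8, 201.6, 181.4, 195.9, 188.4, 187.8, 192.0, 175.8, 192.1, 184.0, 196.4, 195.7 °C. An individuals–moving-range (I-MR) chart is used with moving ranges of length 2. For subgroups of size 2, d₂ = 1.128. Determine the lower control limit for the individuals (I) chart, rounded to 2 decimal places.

X̄ = (199.6 + 185.1 + 176.3 + 177.3 + 185.4 + 180.8 + 201.6 + 181.4 + 195.9 + 188.4 + 187.8 + 192.0 + 175.8 + 192.1 + 184.0 + 196.4 + 195.7) / 17 = 187.9765
Moving ranges: 14.5, 8.8, 1.0, 8.1, 4.6, 20.8, 20.2, 14.5, 7.5, 0.6, 4.2, 16.2, 16.3, 8.1, 12.4, 0.7; M̄R̄ = 158.5000 / 16 = 9.9062
LCL = X̄ − 3·M̄R̄/d₂ = 187.9765 − 3 × 9.9062 / 1.128 = 161.6301

161.63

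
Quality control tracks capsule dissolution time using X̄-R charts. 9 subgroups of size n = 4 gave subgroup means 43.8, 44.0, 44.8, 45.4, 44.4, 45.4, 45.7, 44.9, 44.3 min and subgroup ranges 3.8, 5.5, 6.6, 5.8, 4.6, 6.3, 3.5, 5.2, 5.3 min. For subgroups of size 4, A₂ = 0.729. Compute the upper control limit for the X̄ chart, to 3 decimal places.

48.519

X̄̄ = (43.8 + 44.0 + 44.8 + 45.4 + 44.4 + 45.4 + 45.7 + 44.9 + 44.3) / 9 = 402.7000 / 9 = 44.7444
R̄ = (3.8 + 5.5 + 6.6 + 5.8 + 4.6 + 6.3 + 3.5 + 5.2 + 5.3) / 9 = 46.6000 / 9 = 5.1778
UCL = X̄̄ + A₂·R̄ = 44.7444 + 0.729 × 5.1778 = 48.5190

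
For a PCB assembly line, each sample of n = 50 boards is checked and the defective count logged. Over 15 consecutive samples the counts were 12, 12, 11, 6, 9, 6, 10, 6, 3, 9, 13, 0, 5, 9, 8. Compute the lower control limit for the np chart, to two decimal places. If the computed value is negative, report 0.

0.18

p̄ = Σdᵢ / (k·n) = 119 / (15 × 50) = 0.15867
LCL = np̄ − 3·√(np̄(1−p̄)) = 7.9333 − 3 × 2.5835 = 0.1828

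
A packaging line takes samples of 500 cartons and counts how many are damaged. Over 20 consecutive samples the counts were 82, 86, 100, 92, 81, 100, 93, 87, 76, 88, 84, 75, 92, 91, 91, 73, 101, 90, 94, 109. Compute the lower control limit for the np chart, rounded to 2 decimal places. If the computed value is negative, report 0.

63.56

p̄ = Σdᵢ / (k·n) = 1785 / (20 × 500) = 0.17850
LCL = np̄ − 3·√(np̄(1−p̄)) = 89.2500 − 3 × 8.5626 = 63.5621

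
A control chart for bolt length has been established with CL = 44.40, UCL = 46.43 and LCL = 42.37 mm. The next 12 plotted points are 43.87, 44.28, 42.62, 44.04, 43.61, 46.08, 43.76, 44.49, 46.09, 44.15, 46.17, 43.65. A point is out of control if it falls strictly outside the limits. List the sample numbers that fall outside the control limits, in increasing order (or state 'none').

All 12 points lie within [42.37, 46.43].

none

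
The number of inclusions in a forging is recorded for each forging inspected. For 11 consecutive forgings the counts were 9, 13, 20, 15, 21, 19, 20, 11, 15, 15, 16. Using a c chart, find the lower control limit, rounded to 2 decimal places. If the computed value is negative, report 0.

c̄ = (9 + 13 + 20 + 15 + 21 + 19 + 20 + 11 + 15 + 15 + 16) / 11 = 174 / 11 = 15.8182
LCL = c̄ − 3√c̄ = 15.8182 − 3 × 3.9772 = 3.8866

3.89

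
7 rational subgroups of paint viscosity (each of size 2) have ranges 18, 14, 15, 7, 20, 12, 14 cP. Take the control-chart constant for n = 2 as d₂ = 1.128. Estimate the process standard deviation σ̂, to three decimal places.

12.665

R̄ = (18 + 14 + 15 + 7 + 20 + 12 + 14) / 7 = 14.2857
σ̂ = R̄ / d₂ = 14.2857 / 1.128 = 12.6646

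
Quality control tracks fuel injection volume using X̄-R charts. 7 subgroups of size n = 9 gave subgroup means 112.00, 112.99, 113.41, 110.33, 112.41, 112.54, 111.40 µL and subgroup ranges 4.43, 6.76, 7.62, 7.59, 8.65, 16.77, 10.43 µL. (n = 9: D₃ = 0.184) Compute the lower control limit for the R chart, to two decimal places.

1.64

R̄ = (4.43 + 6.76 + 7.62 + 7.59 + 8.65 + 16.77 + 10.43) / 7 = 62.2500 / 7 = 8.8929
LCL_R = D₃·R̄ = 0.184 × 8.8929 = 1.6363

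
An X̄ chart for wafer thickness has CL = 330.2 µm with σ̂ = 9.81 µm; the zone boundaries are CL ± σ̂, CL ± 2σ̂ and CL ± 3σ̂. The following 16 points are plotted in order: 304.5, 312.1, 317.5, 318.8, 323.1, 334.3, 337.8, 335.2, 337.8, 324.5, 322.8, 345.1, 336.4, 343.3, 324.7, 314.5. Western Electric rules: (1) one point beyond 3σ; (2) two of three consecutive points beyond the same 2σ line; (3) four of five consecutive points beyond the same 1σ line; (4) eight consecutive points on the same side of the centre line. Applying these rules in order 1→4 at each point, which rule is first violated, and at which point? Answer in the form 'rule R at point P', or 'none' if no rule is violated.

rule 3 at point 4

Zone of each point (C = within 1σ̂, B = 1σ̂–2σ̂, A = 2σ̂–3σ̂, * = beyond 3σ̂; sign = side of CL): 1:-A, 2:-B, 3:-B, 4:-B, 5:-C, 6:+C, 7:+C, 8:+C, 9:+C, 10:-C, 11:-C, 12:+B, 13:+C, 14:+B, 15:-C, 16:-B
Rule 3 (four of five consecutive points beyond the same 1σ limit) is satisfied at point 4.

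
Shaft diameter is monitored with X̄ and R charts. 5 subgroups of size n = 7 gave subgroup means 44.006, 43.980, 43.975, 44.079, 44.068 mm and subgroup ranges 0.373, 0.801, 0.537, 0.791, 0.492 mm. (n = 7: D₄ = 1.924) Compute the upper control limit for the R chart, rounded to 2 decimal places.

R̄ = (0.373 + 0.801 + 0.537 + 0.791 + 0.492) / 5 = 2.9940 / 5 = 0.5988
UCL_R = D₄·R̄ = 1.924 × 0.5988 = 1.1521

1.15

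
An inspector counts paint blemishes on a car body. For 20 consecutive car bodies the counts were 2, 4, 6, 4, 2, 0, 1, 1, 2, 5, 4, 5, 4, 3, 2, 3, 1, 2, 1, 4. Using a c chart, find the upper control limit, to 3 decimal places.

7.820

c̄ = (2 + 4 + 6 + 4 + 2 + 0 + 1 + 1 + 2 + 5 + 4 + 5 + 4 + 3 + 2 + 3 + 1 + 2 + 1 + 4) / 20 = 56 / 20 = 2.8000
UCL = c̄ + 3√c̄ = 2.8000 + 3 × √2.8000 = 2.8000 + 3 × 1.6733 = 7.8200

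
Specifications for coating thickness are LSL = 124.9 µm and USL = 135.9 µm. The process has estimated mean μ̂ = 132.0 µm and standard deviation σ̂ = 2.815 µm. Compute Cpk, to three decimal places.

0.462

Cpu = (USL − μ̂) / (3σ̂) = (135.9 − 132.0) / (3 × 2.815) = 0.4618; Cpl = (μ̂ − LSL) / (3σ̂) = (132.0 − 124.9) / (3 × 2.815) = 0.8407; Cpk = min(Cpu, Cpl) = 0.4618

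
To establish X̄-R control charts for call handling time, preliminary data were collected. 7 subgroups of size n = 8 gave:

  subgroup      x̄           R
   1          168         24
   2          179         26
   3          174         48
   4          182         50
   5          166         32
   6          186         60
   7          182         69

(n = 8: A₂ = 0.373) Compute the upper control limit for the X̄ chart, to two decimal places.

193.18

X̄̄ = (168 + 179 + 174 + 182 + 166 + 186 + 182) / 7 = 1237.0000 / 7 = 176.7143
R̄ = (24 + 26 + 48 + 50 + 32 + 60 + 69) / 7 = 309.0000 / 7 = 44.1429
UCL = X̄̄ + A₂·R̄ = 176.7143 + 0.373 × 44.1429 = 193.1796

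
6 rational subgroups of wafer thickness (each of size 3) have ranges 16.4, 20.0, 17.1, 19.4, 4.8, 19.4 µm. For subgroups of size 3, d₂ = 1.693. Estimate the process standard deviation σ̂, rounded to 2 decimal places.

R̄ = (16.4 + 20.0 + 17.1 + 19.4 + 4.8 + 19.4) / 6 = 16.1833
σ̂ = R̄ / d₂ = 16.1833 / 1.693 = 9.5590

9.56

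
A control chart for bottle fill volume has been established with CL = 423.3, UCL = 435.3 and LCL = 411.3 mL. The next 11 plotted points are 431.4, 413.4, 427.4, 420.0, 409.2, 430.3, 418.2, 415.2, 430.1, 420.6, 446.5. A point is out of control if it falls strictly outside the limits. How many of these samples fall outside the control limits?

2

Compare each point to [411.3, 435.3]: sample 5 = 409.2 < LCL; sample 11 = 446.5 > UCL.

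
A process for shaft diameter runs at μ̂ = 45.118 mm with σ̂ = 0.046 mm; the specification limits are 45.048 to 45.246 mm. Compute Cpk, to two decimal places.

Cpu = (USL − μ̂) / (3σ̂) = (45.246 − 45.118) / (3 × 0.046) = 0.9275; Cpl = (μ̂ − LSL) / (3σ̂) = (45.118 − 45.048) / (3 × 0.046) = 0.5072; Cpk = min(Cpu, Cpl) = 0.5072

0.51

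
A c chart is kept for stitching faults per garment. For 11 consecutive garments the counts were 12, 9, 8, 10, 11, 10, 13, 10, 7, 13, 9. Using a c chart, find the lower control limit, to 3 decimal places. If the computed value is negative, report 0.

c̄ = (12 + 9 + 8 + 10 + 11 + 10 + 13 + 10 + 7 + 13 + 9) / 11 = 112 / 11 = 10.1818
LCL = c̄ − 3√c̄ = 10.1818 − 3 × 3.1909 = 0.6091

0.609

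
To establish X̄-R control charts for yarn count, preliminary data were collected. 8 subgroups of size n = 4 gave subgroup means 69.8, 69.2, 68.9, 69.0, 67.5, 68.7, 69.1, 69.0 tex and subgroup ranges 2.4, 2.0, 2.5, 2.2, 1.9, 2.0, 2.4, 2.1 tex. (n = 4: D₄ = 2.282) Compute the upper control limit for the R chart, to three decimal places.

R̄ = (2.4 + 2.0 + 2.5 + 2.2 + 1.9 + 2.0 + 2.4 + 2.1) / 8 = 17.5000 / 8 = 2.1875
UCL_R = D₄·R̄ = 2.282 × 2.1875 = 4.9919

4.992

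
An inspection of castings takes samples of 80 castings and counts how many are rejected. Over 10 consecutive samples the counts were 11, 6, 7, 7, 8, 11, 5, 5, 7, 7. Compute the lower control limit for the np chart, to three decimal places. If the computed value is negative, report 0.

p̄ = Σdᵢ / (k·n) = 74 / (10 × 80) = 0.09250
LCL = np̄ − 3·√(np̄(1−p̄)) = 7.4000 − 3 × 2.5914 = -0.3743 → 0 (negative, so LCL = 0)

0.000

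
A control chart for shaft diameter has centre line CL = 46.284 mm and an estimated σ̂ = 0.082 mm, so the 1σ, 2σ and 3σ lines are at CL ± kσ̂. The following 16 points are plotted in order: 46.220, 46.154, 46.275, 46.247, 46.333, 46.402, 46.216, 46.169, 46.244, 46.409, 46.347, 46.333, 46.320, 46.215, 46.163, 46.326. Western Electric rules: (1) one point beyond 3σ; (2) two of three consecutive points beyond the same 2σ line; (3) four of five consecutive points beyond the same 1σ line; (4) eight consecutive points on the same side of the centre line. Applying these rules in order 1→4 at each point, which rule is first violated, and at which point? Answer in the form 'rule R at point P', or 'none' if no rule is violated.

Zone of each point (C = within 1σ̂, B = 1σ̂–2σ̂, A = 2σ̂–3σ̂, * = beyond 3σ̂; sign = side of CL): 1:-C, 2:-B, 3:-C, 4:-C, 5:+C, 6:+B, 7:-C, 8:-B, 9:-C, 10:+B, 11:+C, 12:+C, 13:+C, 14:-C, 15:-B, 16:+C
No rule fires across all 16 points.

none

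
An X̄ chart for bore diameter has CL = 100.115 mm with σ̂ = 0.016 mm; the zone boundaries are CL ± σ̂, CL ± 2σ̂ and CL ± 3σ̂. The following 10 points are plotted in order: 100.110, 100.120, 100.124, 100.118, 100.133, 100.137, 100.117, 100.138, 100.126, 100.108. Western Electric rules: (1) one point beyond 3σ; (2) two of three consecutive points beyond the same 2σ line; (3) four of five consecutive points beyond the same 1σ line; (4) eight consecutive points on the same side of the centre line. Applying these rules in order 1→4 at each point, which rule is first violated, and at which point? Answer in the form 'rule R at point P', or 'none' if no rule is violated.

rule 4 at point 9

Zone of each point (C = within 1σ̂, B = 1σ̂–2σ̂, A = 2σ̂–3σ̂, * = beyond 3σ̂; sign = side of CL): 1:-C, 2:+C, 3:+C, 4:+C, 5:+B, 6:+B, 7:+C, 8:+B, 9:+C, 10:-C
Rule 4 (eight consecutive points on the same side of the centre line) is satisfied at point 9.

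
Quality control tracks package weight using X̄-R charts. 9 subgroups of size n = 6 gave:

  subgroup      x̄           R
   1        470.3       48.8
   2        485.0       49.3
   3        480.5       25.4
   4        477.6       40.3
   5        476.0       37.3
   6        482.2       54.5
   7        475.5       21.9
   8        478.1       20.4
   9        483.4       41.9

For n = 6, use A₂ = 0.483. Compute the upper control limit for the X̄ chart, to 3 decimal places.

X̄̄ = (470.3 + 485.0 + 480.5 + 477.6 + 476.0 + 482.2 + 475.5 + 478.1 + 483.4) / 9 = 4308.6000 / 9 = 478.7333
R̄ = (48.8 + 49.3 + 25.4 + 40.3 + 37.3 + 54.5 + 21.9 + 20.4 + 41.9) / 9 = 339.8000 / 9 = 37.7556
UCL = X̄̄ + A₂·R̄ = 478.7333 + 0.483 × 37.7556 = 496.9693

496.969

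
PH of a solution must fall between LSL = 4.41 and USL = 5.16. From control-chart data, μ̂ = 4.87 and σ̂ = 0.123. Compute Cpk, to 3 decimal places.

Cpu = (USL − μ̂) / (3σ̂) = (5.16 − 4.87) / (3 × 0.123) = 0.7859; Cpl = (μ̂ − LSL) / (3σ̂) = (4.87 − 4.41) / (3 × 0.123) = 1.2466; Cpk = min(Cpu, Cpl) = 0.7859

0.786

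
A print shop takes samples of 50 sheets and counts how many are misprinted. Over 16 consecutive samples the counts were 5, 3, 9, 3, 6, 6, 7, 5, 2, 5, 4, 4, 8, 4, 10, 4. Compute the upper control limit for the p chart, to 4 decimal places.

p̄ = Σdᵢ / (k·n) = 85 / (16 × 50) = 0.10625
UCL = p̄ + 3·√(p̄(1−p̄)/n) = 0.10625 + 3 × √(0.10625×0.89375/50) = 0.10625 + 3 × 0.04358 = 0.23699

0.2370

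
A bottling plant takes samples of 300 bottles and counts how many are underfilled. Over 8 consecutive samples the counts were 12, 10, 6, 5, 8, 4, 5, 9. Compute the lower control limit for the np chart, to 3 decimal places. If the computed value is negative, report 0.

p̄ = Σdᵢ / (k·n) = 59 / (8 × 300) = 0.02458
LCL = np̄ − 3·√(np̄(1−p̄)) = 7.3750 − 3 × 2.6821 = -0.6713 → 0 (negative, so LCL = 0)

0.000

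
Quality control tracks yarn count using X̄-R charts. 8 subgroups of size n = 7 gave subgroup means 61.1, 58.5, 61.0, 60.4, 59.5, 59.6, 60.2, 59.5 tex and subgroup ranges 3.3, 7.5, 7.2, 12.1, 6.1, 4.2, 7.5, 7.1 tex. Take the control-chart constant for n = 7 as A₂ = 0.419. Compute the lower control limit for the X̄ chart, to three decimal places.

57.094

X̄̄ = (61.1 + 58.5 + 61.0 + 60.4 + 59.5 + 59.6 + 60.2 + 59.5) / 8 = 479.8000 / 8 = 59.9750
R̄ = (3.3 + 7.5 + 7.2 + 12.1 + 6.1 + 4.2 + 7.5 + 7.1) / 8 = 55.0000 / 8 = 6.8750
LCL = X̄̄ − A₂·R̄ = 59.9750 − 0.419 × 6.8750 = 57.0944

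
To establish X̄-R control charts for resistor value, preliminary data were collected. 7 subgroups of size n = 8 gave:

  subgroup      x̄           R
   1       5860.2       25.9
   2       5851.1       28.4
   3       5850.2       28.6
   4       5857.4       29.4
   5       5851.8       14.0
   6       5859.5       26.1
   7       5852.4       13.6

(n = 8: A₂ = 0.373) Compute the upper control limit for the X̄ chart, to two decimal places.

5863.50

X̄̄ = (5860.2 + 5851.1 + 5850.2 + 5857.4 + 5851.8 + 5859.5 + 5852.4) / 7 = 40982.6000 / 7 = 5854.6571
R̄ = (25.9 + 28.4 + 28.6 + 29.4 + 14.0 + 26.1 + 13.6) / 7 = 166.0000 / 7 = 23.7143
UCL = X̄̄ + A₂·R̄ = 5854.6571 + 0.373 × 23.7143 = 5863.5026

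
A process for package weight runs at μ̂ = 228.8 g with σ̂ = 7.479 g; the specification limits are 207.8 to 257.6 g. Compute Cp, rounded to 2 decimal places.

1.11

Cp = (USL − LSL) / (6σ̂) = (257.6 − 207.8) / (6 × 7.479) = 49.8000 / 44.8740 = 1.1098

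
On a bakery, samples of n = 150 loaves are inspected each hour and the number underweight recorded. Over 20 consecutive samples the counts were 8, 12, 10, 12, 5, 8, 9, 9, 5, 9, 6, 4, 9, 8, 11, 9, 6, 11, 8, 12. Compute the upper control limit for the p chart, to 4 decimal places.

0.1138

p̄ = Σdᵢ / (k·n) = 171 / (20 × 150) = 0.05700
UCL = p̄ + 3·√(p̄(1−p̄)/n) = 0.05700 + 3 × √(0.05700×0.94300/150) = 0.05700 + 3 × 0.01893 = 0.11379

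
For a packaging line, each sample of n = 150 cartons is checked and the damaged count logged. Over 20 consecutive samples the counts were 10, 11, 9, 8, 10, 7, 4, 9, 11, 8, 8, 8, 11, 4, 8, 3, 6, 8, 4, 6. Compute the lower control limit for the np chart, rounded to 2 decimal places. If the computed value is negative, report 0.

p̄ = Σdᵢ / (k·n) = 153 / (20 × 150) = 0.05100
LCL = np̄ − 3·√(np̄(1−p̄)) = 7.6500 − 3 × 2.6944 = -0.4332 → 0 (negative, so LCL = 0)

0.00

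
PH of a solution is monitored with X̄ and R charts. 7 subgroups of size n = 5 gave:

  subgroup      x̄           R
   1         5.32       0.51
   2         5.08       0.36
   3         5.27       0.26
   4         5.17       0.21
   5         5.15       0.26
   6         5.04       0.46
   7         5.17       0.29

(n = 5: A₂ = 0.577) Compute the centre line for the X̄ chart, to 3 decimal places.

X̄̄ = (5.32 + 5.08 + 5.27 + 5.17 + 5.15 + 5.04 + 5.17) / 7 = 36.2000 / 7 = 5.1714
CL = X̄̄ = 5.1714

5.171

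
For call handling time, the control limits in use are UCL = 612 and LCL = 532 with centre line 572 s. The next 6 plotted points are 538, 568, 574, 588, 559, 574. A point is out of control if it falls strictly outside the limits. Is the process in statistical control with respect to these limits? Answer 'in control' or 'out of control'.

All 6 points lie within [532, 612].

in control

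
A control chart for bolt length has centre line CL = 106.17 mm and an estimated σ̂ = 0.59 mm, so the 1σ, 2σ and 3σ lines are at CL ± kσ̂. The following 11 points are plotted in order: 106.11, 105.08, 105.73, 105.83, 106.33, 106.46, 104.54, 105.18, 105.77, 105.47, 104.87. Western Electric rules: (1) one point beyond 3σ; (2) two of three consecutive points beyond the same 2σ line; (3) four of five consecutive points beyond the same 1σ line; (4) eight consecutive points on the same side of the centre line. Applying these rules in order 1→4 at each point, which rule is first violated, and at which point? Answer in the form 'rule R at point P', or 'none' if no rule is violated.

rule 3 at point 11

Zone of each point (C = within 1σ̂, B = 1σ̂–2σ̂, A = 2σ̂–3σ̂, * = beyond 3σ̂; sign = side of CL): 1:-C, 2:-B, 3:-C, 4:-C, 5:+C, 6:+C, 7:-A, 8:-B, 9:-C, 10:-B, 11:-A
Rule 3 (four of five consecutive points beyond the same 1σ limit) is satisfied at point 11.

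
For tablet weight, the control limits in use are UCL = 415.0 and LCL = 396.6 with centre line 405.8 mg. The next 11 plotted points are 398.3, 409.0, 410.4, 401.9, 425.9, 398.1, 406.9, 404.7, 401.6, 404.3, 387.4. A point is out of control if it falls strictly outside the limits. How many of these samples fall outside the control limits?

Compare each point to [396.6, 415.0]: sample 5 = 425.9 > UCL; sample 11 = 387.4 < LCL.

2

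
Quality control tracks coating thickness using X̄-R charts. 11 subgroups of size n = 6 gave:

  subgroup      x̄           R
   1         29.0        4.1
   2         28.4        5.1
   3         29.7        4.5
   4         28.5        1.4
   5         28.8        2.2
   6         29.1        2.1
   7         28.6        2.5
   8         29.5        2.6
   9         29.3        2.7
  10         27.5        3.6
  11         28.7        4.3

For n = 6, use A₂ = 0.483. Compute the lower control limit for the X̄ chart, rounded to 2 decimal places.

27.29

X̄̄ = (29.0 + 28.4 + 29.7 + 28.5 + 28.8 + 29.1 + 28.6 + 29.5 + 29.3 + 27.5 + 28.7) / 11 = 317.1000 / 11 = 28.8273
R̄ = (4.1 + 5.1 + 4.5 + 1.4 + 2.2 + 2.1 + 2.5 + 2.6 + 2.7 + 3.6 + 4.3) / 11 = 35.1000 / 11 = 3.1909
LCL = X̄̄ − A₂·R̄ = 28.8273 − 0.483 × 3.1909 = 27.2861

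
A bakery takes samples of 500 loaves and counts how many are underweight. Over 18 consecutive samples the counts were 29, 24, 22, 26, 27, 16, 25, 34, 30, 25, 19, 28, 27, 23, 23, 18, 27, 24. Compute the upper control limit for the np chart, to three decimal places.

39.407

p̄ = Σdᵢ / (k·n) = 447 / (18 × 500) = 0.04967
UCL = np̄ + 3·√(np̄(1−p̄)) = 24.8333 + 3 × √(24.8333×0.95033) = 24.8333 + 3 × 4.8580 = 39.4073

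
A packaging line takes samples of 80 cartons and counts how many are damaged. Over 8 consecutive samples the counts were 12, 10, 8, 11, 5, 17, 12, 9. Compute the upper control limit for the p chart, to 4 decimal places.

p̄ = Σdᵢ / (k·n) = 84 / (8 × 80) = 0.13125
UCL = p̄ + 3·√(p̄(1−p̄)/n) = 0.13125 + 3 × √(0.13125×0.86875/80) = 0.13125 + 3 × 0.03775 = 0.24451

0.2445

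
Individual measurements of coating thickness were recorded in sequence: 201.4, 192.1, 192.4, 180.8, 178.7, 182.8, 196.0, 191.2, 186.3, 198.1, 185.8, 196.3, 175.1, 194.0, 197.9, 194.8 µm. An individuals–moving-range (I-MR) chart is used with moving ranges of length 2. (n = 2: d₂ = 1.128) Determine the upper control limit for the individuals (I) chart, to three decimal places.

X̄ = (201.4 + 192.1 + 192.4 + 180.8 + 178.7 + 182.8 + 196.0 + 191.2 + 186.3 + 198.1 + 185.8 + 196.3 + 175.1 + 194.0 + 197.9 + 194.8) / 16 = 190.2312
Moving ranges: 9.3, 0.3, 11.6, 2.1, 4.1, 13.2, 4.8, 4.9, 11.8, 12.3, 10.5, 21.2, 18.9, 3.9, 3.1; M̄R̄ = 132.0000 / 15 = 8.8000
UCL = X̄ + 3·M̄R̄/d₂ = 190.2312 + 3 × 8.8000 / 1.128 = 213.6355

213.636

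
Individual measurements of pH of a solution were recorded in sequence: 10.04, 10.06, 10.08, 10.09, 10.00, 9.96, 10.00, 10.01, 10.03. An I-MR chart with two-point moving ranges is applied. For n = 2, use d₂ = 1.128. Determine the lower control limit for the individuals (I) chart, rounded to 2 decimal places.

X̄ = (10.04 + 10.06 + 10.08 + 10.09 + 10.00 + 9.96 + 10.00 + 10.01 + 10.03) / 9 = 10.0300
Moving ranges: 0.02, 0.02, 0.01, 0.09, 0.04, 0.04, 0.01, 0.02; M̄R̄ = 0.2500 / 8 = 0.0312
LCL = X̄ − 3·M̄R̄/d₂ = 10.0300 − 3 × 0.0312 / 1.128 = 9.9469

9.95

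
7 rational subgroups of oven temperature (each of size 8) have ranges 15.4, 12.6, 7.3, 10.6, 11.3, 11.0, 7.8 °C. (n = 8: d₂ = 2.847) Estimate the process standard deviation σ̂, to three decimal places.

3.814

R̄ = (15.4 + 12.6 + 7.3 + 10.6 + 11.3 + 11.0 + 7.8) / 7 = 10.8571
σ̂ = R̄ / d₂ = 10.8571 / 2.847 = 3.8135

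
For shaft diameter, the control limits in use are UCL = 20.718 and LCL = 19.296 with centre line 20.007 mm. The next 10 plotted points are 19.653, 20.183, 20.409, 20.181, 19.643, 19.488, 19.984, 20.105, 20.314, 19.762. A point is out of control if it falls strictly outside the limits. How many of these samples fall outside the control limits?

0

All 10 points lie within [19.296, 20.718].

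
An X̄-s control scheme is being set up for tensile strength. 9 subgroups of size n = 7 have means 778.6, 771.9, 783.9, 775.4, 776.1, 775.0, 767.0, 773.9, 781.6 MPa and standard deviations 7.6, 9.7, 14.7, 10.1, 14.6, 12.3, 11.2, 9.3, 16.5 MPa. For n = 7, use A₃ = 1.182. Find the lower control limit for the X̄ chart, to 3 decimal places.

762.012

X̄̄ = (778.6 + 771.9 + 783.9 + 775.4 + 776.1 + 775.0 + 767.0 + 773.9 + 781.6) / 9 = 775.9333
s̄ = (7.6 + 9.7 + 14.7 + 10.1 + 14.6 + 12.3 + 11.2 + 9.3 + 16.5) / 9 = 11.7778
LCL = X̄̄ − A₃·s̄ = 775.9333 − 1.182 × 11.7778 = 762.0120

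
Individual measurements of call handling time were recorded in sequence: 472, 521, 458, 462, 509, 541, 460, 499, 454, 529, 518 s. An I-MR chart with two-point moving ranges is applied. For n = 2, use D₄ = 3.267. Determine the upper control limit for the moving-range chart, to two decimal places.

145.71

Moving ranges: 49, 63, 4, 47, 32, 81, 39, 45, 75, 11; M̄R̄ = 446.0000 / 10 = 44.6000
UCL_MR = D₄·M̄R̄ = 3.267 × 44.6000 = 145.7082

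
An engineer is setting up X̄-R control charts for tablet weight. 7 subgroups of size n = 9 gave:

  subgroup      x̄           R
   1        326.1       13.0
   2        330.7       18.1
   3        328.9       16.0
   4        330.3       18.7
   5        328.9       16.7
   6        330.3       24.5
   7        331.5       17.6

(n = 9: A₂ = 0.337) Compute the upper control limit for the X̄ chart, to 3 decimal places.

X̄̄ = (326.1 + 330.7 + 328.9 + 330.3 + 328.9 + 330.3 + 331.5) / 7 = 2306.7000 / 7 = 329.5286
R̄ = (13.0 + 18.1 + 16.0 + 18.7 + 16.7 + 24.5 + 17.6) / 7 = 124.6000 / 7 = 17.8000
UCL = X̄̄ + A₂·R̄ = 329.5286 + 0.337 × 17.8000 = 335.5272

335.527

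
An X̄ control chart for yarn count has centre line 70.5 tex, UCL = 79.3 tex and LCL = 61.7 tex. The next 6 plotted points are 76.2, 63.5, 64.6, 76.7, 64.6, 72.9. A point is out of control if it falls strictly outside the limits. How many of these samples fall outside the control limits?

All 6 points lie within [61.7, 79.3].

0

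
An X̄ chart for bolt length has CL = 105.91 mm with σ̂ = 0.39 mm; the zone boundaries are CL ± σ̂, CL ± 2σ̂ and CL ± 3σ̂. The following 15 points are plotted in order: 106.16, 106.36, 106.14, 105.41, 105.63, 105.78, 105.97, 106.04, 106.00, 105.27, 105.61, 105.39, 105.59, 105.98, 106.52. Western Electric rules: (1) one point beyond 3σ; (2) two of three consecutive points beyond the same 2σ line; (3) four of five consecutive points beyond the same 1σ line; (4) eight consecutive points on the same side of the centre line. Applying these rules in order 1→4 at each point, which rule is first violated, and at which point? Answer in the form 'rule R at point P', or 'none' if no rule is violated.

Zone of each point (C = within 1σ̂, B = 1σ̂–2σ̂, A = 2σ̂–3σ̂, * = beyond 3σ̂; sign = side of CL): 1:+C, 2:+B, 3:+C, 4:-B, 5:-C, 6:-C, 7:+C, 8:+C, 9:+C, 10:-B, 11:-C, 12:-B, 13:-C, 14:+C, 15:+B
No rule fires across all 15 points.

none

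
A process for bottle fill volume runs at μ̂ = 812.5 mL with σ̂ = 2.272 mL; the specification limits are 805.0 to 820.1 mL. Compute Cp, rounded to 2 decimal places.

1.11

Cp = (USL − LSL) / (6σ̂) = (820.1 − 805.0) / (6 × 2.272) = 15.1000 / 13.6320 = 1.1077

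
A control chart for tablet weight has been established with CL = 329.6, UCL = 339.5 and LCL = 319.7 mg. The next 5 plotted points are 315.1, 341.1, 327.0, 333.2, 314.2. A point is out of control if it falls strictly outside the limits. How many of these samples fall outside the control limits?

3

Compare each point to [319.7, 339.5]: sample 1 = 315.1 < LCL; sample 2 = 341.1 > UCL; sample 5 = 314.2 < LCL.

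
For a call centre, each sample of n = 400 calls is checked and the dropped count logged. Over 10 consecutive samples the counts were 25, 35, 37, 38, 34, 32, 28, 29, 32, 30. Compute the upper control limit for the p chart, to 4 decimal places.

0.1207

p̄ = Σdᵢ / (k·n) = 320 / (10 × 400) = 0.08000
UCL = p̄ + 3·√(p̄(1−p̄)/n) = 0.08000 + 3 × √(0.08000×0.92000/400) = 0.08000 + 3 × 0.01356 = 0.12069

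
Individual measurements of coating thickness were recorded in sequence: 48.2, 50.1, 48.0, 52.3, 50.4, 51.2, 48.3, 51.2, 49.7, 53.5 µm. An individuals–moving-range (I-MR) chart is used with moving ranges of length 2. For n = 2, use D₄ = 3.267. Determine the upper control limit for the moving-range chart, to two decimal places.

8.02

Moving ranges: 1.9, 2.1, 4.3, 1.9, 0.8, 2.9, 2.9, 1.5, 3.8; M̄R̄ = 22.1000 / 9 = 2.4556
UCL_MR = D₄·M̄R̄ = 3.267 × 2.4556 = 8.0223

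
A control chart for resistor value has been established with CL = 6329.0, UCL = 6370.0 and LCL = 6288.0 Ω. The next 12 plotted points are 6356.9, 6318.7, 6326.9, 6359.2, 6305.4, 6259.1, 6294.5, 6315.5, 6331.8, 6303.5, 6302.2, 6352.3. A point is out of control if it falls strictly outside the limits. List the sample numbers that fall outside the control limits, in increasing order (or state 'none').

6

Compare each point to [6288.0, 6370.0]: sample 6 = 6259.1 < LCL.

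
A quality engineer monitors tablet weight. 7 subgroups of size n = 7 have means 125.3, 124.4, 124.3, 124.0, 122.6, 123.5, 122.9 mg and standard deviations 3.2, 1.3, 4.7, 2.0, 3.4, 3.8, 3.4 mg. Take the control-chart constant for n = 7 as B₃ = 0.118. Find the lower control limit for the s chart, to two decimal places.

0.37

s̄ = (3.2 + 1.3 + 4.7 + 2.0 + 3.4 + 3.8 + 3.4) / 7 = 3.1143
LCL_s = B₃·s̄ = 0.118 × 3.1143 = 0.3675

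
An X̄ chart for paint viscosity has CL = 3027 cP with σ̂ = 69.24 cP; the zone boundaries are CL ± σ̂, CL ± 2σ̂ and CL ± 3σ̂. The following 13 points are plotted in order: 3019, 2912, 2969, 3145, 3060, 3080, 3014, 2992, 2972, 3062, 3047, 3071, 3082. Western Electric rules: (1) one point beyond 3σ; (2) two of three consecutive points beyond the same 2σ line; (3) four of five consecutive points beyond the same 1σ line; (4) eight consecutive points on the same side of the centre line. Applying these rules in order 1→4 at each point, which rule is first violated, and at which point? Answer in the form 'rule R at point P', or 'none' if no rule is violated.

none

Zone of each point (C = within 1σ̂, B = 1σ̂–2σ̂, A = 2σ̂–3σ̂, * = beyond 3σ̂; sign = side of CL): 1:-C, 2:-B, 3:-C, 4:+B, 5:+C, 6:+C, 7:-C, 8:-C, 9:-C, 10:+C, 11:+C, 12:+C, 13:+C
No rule fires across all 13 points.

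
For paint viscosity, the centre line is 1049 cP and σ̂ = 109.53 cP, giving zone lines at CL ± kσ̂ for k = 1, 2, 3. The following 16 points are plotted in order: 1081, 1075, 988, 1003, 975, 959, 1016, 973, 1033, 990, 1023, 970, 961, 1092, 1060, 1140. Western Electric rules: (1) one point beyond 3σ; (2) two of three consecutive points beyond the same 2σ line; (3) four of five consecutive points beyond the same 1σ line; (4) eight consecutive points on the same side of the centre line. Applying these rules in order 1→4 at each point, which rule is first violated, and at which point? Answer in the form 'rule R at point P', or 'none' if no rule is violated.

rule 4 at point 10

Zone of each point (C = within 1σ̂, B = 1σ̂–2σ̂, A = 2σ̂–3σ̂, * = beyond 3σ̂; sign = side of CL): 1:+C, 2:+C, 3:-C, 4:-C, 5:-C, 6:-C, 7:-C, 8:-C, 9:-C, 10:-C, 11:-C, 12:-C, 13:-C, 14:+C, 15:+C, 16:+C
Rule 4 (eight consecutive points on the same side of the centre line) is satisfied at point 10.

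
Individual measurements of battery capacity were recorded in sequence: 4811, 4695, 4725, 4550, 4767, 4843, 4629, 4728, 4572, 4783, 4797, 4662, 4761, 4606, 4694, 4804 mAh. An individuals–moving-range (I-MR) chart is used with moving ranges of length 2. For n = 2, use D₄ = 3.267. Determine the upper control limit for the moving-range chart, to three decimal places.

Moving ranges: 116, 30, 175, 217, 76, 214, 99, 156, 211, 14, 135, 99, 155, 88, 110; M̄R̄ = 1895.0000 / 15 = 126.3333
UCL_MR = D₄·M̄R̄ = 3.267 × 126.3333 = 412.7310

412.731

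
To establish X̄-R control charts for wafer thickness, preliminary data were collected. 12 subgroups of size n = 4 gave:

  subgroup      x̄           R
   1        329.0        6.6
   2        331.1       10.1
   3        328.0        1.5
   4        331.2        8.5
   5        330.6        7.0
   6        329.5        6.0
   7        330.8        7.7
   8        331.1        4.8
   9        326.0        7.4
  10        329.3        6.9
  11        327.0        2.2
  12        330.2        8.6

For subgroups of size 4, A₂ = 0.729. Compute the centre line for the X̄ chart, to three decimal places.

X̄̄ = (329.0 + 331.1 + 328.0 + 331.2 + 330.6 + 329.5 + 330.8 + 331.1 + 326.0 + 329.3 + 327.0 + 330.2) / 12 = 3953.8000 / 12 = 329.4833
CL = X̄̄ = 329.4833

329.483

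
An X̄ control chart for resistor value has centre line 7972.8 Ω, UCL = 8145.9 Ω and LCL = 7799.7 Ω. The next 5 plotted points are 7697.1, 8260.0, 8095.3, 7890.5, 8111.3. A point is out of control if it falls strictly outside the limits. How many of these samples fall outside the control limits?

Compare each point to [7799.7, 8145.9]: sample 1 = 7697.1 < LCL; sample 2 = 8260.0 > UCL.

2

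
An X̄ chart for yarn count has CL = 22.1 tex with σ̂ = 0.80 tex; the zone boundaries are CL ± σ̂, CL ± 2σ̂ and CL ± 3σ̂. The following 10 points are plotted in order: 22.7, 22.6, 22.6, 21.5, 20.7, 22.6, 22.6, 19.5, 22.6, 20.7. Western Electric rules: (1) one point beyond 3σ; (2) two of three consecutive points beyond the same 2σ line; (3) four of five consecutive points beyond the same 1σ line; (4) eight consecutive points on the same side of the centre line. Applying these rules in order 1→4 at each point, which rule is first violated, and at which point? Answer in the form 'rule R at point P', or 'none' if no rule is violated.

Zone of each point (C = within 1σ̂, B = 1σ̂–2σ̂, A = 2σ̂–3σ̂, * = beyond 3σ̂; sign = side of CL): 1:+C, 2:+C, 3:+C, 4:-C, 5:-B, 6:+C, 7:+C, 8:-*, 9:+C, 10:-B
Rule 1 (one point beyond the 3σ limits) is satisfied at point 8.

rule 1 at point 8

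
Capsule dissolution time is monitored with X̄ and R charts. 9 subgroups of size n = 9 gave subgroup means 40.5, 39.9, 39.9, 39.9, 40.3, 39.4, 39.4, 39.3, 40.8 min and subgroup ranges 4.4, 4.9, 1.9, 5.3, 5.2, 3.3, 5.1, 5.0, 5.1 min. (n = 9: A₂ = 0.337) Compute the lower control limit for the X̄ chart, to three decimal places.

X̄̄ = (40.5 + 39.9 + 39.9 + 39.9 + 40.3 + 39.4 + 39.4 + 39.3 + 40.8) / 9 = 359.4000 / 9 = 39.9333
R̄ = (4.4 + 4.9 + 1.9 + 5.3 + 5.2 + 3.3 + 5.1 + 5.0 + 5.1) / 9 = 40.2000 / 9 = 4.4667
LCL = X̄̄ − A₂·R̄ = 39.9333 − 0.337 × 4.4667 = 38.4281

38.428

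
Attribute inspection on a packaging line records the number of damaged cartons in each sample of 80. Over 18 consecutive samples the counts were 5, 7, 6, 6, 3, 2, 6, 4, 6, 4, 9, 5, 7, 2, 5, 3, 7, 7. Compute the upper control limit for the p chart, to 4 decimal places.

p̄ = Σdᵢ / (k·n) = 94 / (18 × 80) = 0.06528
UCL = p̄ + 3·√(p̄(1−p̄)/n) = 0.06528 + 3 × √(0.06528×0.93472/80) = 0.06528 + 3 × 0.02762 = 0.14813

0.1481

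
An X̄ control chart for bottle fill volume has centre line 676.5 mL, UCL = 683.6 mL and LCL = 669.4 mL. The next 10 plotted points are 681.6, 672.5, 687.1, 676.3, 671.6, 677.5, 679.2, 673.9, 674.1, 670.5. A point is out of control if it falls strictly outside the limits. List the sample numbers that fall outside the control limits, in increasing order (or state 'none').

3

Compare each point to [669.4, 683.6]: sample 3 = 687.1 > UCL.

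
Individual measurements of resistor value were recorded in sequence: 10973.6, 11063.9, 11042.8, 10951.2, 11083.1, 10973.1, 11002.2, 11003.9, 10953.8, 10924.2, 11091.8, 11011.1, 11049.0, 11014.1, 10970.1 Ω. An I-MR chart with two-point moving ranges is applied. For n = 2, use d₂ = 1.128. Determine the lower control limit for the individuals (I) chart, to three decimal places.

10832.326

X̄ = (10973.6 + 11063.9 + 11042.8 + 10951.2 + 11083.1 + 10973.1 + 11002.2 + 11003.9 + 10953.8 + 10924.2 + 11091.8 + 11011.1 + 11049.0 + 11014.1 + 10970.1) / 15 = 11007.1933
Moving ranges: 90.3, 21.1, 91.6, 131.9, 110.0, 29.1, 1.7, 50.1, 29.6, 167.6, 80.7, 37.9, 34.9, 44.0; M̄R̄ = 920.5000 / 14 = 65.7500
LCL = X̄ − 3·M̄R̄/d₂ = 11007.1933 − 3 × 65.7500 / 1.128 = 10832.3263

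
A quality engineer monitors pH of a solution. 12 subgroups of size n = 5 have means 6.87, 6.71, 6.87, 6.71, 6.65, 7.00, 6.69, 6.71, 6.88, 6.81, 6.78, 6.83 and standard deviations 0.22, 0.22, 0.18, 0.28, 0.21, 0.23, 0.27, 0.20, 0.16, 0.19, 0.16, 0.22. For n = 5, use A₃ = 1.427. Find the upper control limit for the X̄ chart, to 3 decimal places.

7.095

X̄̄ = (6.87 + 6.71 + 6.87 + 6.71 + 6.65 + 7.00 + 6.69 + 6.71 + 6.88 + 6.81 + 6.78 + 6.83) / 12 = 6.7925
s̄ = (0.22 + 0.22 + 0.18 + 0.28 + 0.21 + 0.23 + 0.27 + 0.20 + 0.16 + 0.19 + 0.16 + 0.22) / 12 = 0.2117
UCL = X̄̄ + A₃·s̄ = 6.7925 + 1.427 × 0.2117 = 7.0945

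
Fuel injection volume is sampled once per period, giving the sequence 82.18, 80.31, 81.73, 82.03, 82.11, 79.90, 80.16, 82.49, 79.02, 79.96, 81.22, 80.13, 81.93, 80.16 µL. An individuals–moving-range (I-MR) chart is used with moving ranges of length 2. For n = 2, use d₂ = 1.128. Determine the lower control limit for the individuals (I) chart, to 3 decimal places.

X̄ = (82.18 + 80.31 + 81.73 + 82.03 + 82.11 + 79.90 + 80.16 + 82.49 + 79.02 + 79.96 + 81.22 + 80.13 + 81.93 + 80.16) / 14 = 80.9521
Moving ranges: 1.87, 1.42, 0.30, 0.08, 2.21, 0.26, 2.33, 3.47, 0.94, 1.26, 1.09, 1.80, 1.77; M̄R̄ = 18.8000 / 13 = 1.4462
LCL = X̄ − 3·M̄R̄/d₂ = 80.9521 − 3 × 1.4462 / 1.128 = 77.1060

77.106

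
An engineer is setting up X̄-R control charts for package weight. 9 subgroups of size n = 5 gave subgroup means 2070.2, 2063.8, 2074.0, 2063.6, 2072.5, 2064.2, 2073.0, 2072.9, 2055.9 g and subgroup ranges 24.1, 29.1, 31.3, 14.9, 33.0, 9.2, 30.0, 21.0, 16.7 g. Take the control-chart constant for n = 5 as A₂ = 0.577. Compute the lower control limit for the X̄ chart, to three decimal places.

X̄̄ = (2070.2 + 2063.8 + 2074.0 + 2063.6 + 2072.5 + 2064.2 + 2073.0 + 2072.9 + 2055.9) / 9 = 18610.1000 / 9 = 2067.7889
R̄ = (24.1 + 29.1 + 31.3 + 14.9 + 33.0 + 9.2 + 30.0 + 21.0 + 16.7) / 9 = 209.3000 / 9 = 23.2556
LCL = X̄̄ − A₂·R̄ = 2067.7889 − 0.577 × 23.2556 = 2054.3704

2054.370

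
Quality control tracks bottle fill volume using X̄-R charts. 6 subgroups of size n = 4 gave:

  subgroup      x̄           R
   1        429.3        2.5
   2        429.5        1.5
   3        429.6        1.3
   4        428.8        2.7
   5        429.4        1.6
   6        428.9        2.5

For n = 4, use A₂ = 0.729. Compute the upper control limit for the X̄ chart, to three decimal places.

X̄̄ = (429.3 + 429.5 + 429.6 + 428.8 + 429.4 + 428.9) / 6 = 2575.5000 / 6 = 429.2500
R̄ = (2.5 + 1.5 + 1.3 + 2.7 + 1.6 + 2.5) / 6 = 12.1000 / 6 = 2.0167
UCL = X̄̄ + A₂·R̄ = 429.2500 + 0.729 × 2.0167 = 430.7201

430.720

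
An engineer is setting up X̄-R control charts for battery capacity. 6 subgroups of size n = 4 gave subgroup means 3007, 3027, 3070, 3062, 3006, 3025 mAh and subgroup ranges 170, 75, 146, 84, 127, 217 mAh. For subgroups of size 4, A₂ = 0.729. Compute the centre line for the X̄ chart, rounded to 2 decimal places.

X̄̄ = (3007 + 3027 + 3070 + 3062 + 3006 + 3025) / 6 = 18197.0000 / 6 = 3032.8333
CL = X̄̄ = 3032.8333

3032.83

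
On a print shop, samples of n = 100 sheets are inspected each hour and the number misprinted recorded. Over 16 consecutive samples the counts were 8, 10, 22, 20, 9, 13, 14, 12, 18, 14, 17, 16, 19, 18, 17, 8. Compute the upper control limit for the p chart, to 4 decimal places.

0.2531

p̄ = Σdᵢ / (k·n) = 235 / (16 × 100) = 0.14688
UCL = p̄ + 3·√(p̄(1−p̄)/n) = 0.14688 + 3 × √(0.14688×0.85313/100) = 0.14688 + 3 × 0.03540 = 0.25307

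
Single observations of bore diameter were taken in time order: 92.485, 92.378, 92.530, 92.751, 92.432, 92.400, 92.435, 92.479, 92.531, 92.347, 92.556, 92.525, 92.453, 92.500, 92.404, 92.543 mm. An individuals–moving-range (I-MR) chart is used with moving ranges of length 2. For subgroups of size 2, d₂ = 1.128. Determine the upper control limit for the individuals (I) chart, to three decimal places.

92.793

X̄ = (92.485 + 92.378 + 92.530 + 92.751 + 92.432 + 92.400 + 92.435 + 92.479 + 92.531 + 92.347 + 92.556 + 92.525 + 92.453 + 92.500 + 92.404 + 92.543) / 16 = 92.4843
Moving ranges: 0.107, 0.152, 0.221, 0.319, 0.032, 0.035, 0.044, 0.052, 0.184, 0.209, 0.031, 0.072, 0.047, 0.096, 0.139; M̄R̄ = 1.7400 / 15 = 0.1160
UCL = X̄ + 3·M̄R̄/d₂ = 92.4843 + 3 × 0.1160 / 1.128 = 92.7928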